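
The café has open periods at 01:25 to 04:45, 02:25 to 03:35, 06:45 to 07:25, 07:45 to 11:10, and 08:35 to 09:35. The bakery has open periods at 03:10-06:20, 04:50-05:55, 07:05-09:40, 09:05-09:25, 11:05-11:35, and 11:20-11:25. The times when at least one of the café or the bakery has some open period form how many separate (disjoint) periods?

A, merged: 01:25-04:45, 06:45-07:25, 07:45-11:10.
B, merged: 03:10-06:20, 07:05-09:40, 11:05-11:35.
A ∪ B = 01:25-06:20, 06:45-11:35.
That is 2 disjoint pieces.

2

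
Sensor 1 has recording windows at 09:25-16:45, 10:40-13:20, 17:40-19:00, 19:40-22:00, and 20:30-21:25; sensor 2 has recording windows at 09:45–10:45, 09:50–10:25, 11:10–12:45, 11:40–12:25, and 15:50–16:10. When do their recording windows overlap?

09:45–10:45, 11:10–12:45, 15:50–16:10

First set merges to 09:25–16:45, 17:40–19:00, 19:40–22:00.
Second set merges to 09:45–10:45, 11:10–12:45, 15:50–16:10.
09:25–16:45 overlaps B on 09:45–10:45, 11:10–12:45, 15:50–16:10.
17:40–19:00 falls entirely outside B.
19:40–22:00 falls entirely outside B.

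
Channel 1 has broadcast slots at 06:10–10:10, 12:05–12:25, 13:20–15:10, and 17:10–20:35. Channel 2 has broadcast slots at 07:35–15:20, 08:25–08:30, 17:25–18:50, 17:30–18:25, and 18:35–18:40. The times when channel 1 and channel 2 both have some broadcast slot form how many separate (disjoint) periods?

4

Second set merges to 07:35–15:20, 17:25–18:50.
A ∩ B = 07:35–10:10, 12:05–12:25, 13:20–15:10, 17:25–18:50.
That is 4 disjoint pieces.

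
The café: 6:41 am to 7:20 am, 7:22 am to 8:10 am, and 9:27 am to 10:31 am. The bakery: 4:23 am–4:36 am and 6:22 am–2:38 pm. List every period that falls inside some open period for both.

6:41 am–7:20 am, 7:22 am–8:10 am, 9:27 am–10:31 am

6:41 am–7:20 am ∩ B → 6:41 am–7:20 am.
7:22 am–8:10 am ∩ B → 7:22 am–8:10 am.
9:27 am–10:31 am ∩ B → 9:27 am–10:31 am.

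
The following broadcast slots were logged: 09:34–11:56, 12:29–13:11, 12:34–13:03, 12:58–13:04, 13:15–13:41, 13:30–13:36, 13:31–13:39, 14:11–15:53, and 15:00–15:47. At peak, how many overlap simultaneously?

3

At 12:58, 3 of the intervals are simultaneously active.
No point has more.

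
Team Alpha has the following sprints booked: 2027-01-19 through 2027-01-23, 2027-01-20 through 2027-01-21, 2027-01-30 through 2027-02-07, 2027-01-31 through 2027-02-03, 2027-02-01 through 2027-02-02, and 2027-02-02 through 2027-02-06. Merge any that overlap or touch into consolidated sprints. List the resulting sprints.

2027-01-20 through 2027-01-21 overlaps/touches 2027-01-19 through 2027-01-23 → extend to 2027-01-19 through 2027-01-23.
2027-01-30 through 2027-02-07 is disjoint → start new block.
2027-01-31 through 2027-02-03 overlaps/touches 2027-01-30 through 2027-02-07 → extend to 2027-01-30 through 2027-02-07.
2027-02-01 through 2027-02-02 overlaps/touches 2027-01-30 through 2027-02-07 → extend to 2027-01-30 through 2027-02-07.
2027-02-02 through 2027-02-06 overlaps/touches 2027-01-30 through 2027-02-07 → extend to 2027-01-30 through 2027-02-07.

2027-01-19 through 2027-01-23, 2027-01-30 through 2027-02-07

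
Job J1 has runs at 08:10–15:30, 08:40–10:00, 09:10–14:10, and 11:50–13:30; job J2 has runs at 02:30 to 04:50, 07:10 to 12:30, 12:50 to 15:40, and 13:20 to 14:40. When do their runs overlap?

08:10–12:30, 12:50–15:30

A, merged: 08:10–15:30.
B, merged: 02:30–04:50, 07:10–12:30, 12:50–15:40.
08:10–15:30 ∩ B → 08:10–12:30, 12:50–15:30.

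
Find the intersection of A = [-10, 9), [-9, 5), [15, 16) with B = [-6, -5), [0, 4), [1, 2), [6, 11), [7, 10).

First set merges to [-10, 9), [15, 16).
Second set merges to [-6, -5), [0, 4), [6, 11).
[-10, 9) meets the second set on [-6, -5), [0, 4), [6, 9).
[15, 16): no overlap with the second set.

[-6, -5) ∪ [0, 4) ∪ [6, 9)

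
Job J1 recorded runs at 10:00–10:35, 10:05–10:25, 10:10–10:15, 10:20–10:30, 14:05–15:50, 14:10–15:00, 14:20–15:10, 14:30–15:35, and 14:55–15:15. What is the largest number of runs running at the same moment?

5

At 14:55, 5 of the intervals are simultaneously active.
No point has more.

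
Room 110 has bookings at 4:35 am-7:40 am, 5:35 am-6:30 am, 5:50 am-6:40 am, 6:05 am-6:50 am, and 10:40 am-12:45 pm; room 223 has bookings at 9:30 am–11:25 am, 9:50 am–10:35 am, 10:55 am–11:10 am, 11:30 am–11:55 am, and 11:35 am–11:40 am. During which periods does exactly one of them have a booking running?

A, merged: 4:35 am-7:40 am, 10:40 am-12:45 pm.
B, merged: 9:30 am-11:25 am, 11:30 am-11:55 am.
A \ B = 4:35 am-7:40 am, 11:25 am-11:30 am, 11:55 am-12:45 pm.
B \ A = 9:30 am-10:40 am.
Union of the two gives the symmetric difference.

4:35 am-7:40 am, 9:30 am-10:40 am, 11:25 am-11:30 am, 11:55 am-12:45 pm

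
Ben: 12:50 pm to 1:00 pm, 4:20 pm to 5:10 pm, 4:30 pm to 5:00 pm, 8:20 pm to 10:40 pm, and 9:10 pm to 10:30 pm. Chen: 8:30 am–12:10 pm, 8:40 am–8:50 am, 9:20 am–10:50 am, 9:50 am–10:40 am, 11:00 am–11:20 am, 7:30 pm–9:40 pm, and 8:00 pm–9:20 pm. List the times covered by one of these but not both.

8:30 am–12:10 pm, 12:50 pm–1:00 pm, 4:20 pm–5:10 pm, 7:30 pm–8:20 pm, 9:40 pm–10:40 pm

First set merges to 12:50 pm–1:00 pm, 4:20 pm–5:10 pm, 8:20 pm–10:40 pm.
Second set merges to 8:30 am–12:10 pm, 7:30 pm–9:40 pm.
Only in the first: 12:50 pm–1:00 pm, 4:20 pm–5:10 pm, 9:40 pm–10:40 pm.
Only in the second: 8:30 am–12:10 pm, 7:30 pm–8:20 pm.
Together these are the periods covered by exactly one.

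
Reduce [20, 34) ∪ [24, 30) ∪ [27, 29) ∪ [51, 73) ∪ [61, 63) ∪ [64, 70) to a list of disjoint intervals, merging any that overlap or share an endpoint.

[24, 30) overlaps/touches [20, 34) → extend to [20, 34).
[27, 29) overlaps/touches [20, 34) → extend to [20, 34).
[51, 73) is disjoint → start new block.
[61, 63) overlaps/touches [51, 73) → extend to [51, 73).
[64, 70) overlaps/touches [51, 73) → extend to [51, 73).

[20, 34) ∪ [51, 73)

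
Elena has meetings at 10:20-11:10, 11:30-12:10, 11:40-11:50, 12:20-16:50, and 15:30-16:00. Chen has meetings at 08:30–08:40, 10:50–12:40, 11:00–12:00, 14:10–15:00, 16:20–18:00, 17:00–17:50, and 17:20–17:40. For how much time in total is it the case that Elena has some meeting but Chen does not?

First set merges to 10:20–11:10, 11:30–12:10, 12:20–16:50.
Second set merges to 08:30–08:40, 10:50–12:40, 14:10–15:00, 16:20–18:00.
A \ B = 10:20–10:50, 12:40–14:10, 15:00–16:20.
Total: 30 min + 1 h 30 min + 1 h 20 min = 3 h 20 min.

3 h 20 min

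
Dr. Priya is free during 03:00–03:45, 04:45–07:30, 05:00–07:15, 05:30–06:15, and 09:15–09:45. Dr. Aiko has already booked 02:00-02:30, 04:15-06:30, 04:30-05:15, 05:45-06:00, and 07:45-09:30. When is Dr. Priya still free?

03:00–03:45, 06:30–07:30, 09:30–09:45

First set merges to 03:00–03:45, 04:45–07:30, 09:15–09:45.
Second set merges to 02:00–02:30, 04:15–06:30, 07:45–09:30.
03:00–03:45 is untouched.
04:45–07:30 with B removed leaves 06:30–07:30.
09:15–09:45 with B removed leaves 09:30–09:45.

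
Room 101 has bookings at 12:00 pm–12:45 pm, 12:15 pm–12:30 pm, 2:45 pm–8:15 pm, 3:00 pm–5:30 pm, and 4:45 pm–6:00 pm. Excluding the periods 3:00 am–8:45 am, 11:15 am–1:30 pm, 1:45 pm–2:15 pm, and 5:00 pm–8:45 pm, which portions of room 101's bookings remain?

Merge the first list: 12:00 pm–12:45 pm, 2:45 pm–8:15 pm.
12:00 pm–12:45 pm: fully covered by B → removed.
2:45 pm–8:15 pm minus B → 2:45 pm–5:00 pm.

2:45 pm–5:00 pm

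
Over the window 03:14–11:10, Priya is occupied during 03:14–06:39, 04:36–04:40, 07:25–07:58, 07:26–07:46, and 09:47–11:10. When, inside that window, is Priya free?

06:39–07:25, 07:58–09:47

The merged coverage is 03:14–06:39, 07:25–07:58, 09:47–11:10.
Complement within 03:14–11:10: 06:39–07:25, 07:58–09:47.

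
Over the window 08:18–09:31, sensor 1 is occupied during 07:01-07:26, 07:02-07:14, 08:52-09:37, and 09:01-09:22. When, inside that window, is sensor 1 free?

08:18-08:52

The merged coverage is 07:01-07:26, 08:52-09:37.
Gaps within 08:18-09:31: 08:18-08:52.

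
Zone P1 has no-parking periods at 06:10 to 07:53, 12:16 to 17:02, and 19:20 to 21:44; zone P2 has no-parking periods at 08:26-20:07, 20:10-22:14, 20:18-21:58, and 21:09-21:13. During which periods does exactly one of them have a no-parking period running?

06:10–07:53, 08:26–12:16, 17:02–19:20, 20:07–20:10, 21:44–22:14

Merge the second list: 08:26–20:07, 20:10–22:14.
A \ B = 06:10–07:53, 20:07–20:10.
B \ A = 08:26–12:16, 17:02–19:20, 21:44–22:14.
Union of the two gives the symmetric difference.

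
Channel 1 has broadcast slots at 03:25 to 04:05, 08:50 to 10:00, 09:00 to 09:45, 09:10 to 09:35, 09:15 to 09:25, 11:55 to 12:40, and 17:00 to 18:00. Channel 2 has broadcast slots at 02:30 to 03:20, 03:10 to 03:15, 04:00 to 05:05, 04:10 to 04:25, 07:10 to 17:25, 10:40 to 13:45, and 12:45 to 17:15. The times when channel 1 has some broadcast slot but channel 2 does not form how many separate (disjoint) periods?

Merge the first list: 03:25–04:05, 08:50–10:00, 11:55–12:40, 17:00–18:00.
Merge the second list: 02:30–03:20, 04:00–05:05, 07:10–17:25.
A \ B = 03:25–04:00, 17:25–18:00.
That is 2 disjoint pieces.

2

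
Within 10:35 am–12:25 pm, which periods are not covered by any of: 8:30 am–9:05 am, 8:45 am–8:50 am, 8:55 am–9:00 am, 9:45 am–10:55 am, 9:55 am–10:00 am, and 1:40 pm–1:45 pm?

The merged coverage is 8:30 am–9:05 am, 9:45 am–10:55 am, 1:40 pm–1:45 pm.
Complement within 10:35 am–12:25 pm: 10:55 am–12:25 pm.

10:55 am–12:25 pm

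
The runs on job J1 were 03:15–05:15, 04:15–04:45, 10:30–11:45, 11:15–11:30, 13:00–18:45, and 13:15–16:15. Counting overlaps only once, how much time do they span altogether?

Merged: 03:15-05:15, 10:30-11:45, 13:00-18:45.
Lengths: 2 h + 1 h 15 min + 5 h 45 min = 9 h.

9 h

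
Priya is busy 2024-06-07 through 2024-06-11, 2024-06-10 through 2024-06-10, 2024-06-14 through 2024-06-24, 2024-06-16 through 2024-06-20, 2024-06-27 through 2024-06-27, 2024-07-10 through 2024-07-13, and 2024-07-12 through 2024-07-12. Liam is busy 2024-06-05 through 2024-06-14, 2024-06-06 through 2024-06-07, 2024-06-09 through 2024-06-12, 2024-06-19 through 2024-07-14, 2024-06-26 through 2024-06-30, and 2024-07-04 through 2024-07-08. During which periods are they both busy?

Merge the first list: 2024-06-07 through 2024-06-11, 2024-06-14 through 2024-06-24, 2024-06-27 through 2024-06-27, 2024-07-10 through 2024-07-13.
Merge the second list: 2024-06-05 through 2024-06-14, 2024-06-19 through 2024-07-14.
2024-06-07 through 2024-06-11 ∩ B → 2024-06-07 through 2024-06-11.
2024-06-14 through 2024-06-24 ∩ B → 2024-06-14 through 2024-06-14, 2024-06-19 through 2024-06-24.
2024-06-27 through 2024-06-27 ∩ B → 2024-06-27 through 2024-06-27.
2024-07-10 through 2024-07-13 ∩ B → 2024-07-10 through 2024-07-13.

2024-06-07 through 2024-06-11, 2024-06-14 through 2024-06-14, 2024-06-19 through 2024-06-24, 2024-06-27 through 2024-06-27, 2024-07-10 through 2024-07-13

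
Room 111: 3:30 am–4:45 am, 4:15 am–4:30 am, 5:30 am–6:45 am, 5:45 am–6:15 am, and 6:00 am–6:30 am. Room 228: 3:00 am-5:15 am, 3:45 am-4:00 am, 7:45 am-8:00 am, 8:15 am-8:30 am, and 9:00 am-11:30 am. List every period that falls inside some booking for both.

First set merges to 3:30 am–4:45 am, 5:30 am–6:45 am.
Second set merges to 3:00 am–5:15 am, 7:45 am–8:00 am, 8:15 am–8:30 am, 9:00 am–11:30 am.
3:30 am–4:45 am meets the second set on 3:30 am–4:45 am.
5:30 am–6:45 am: no overlap with the second set.

3:30 am–4:45 am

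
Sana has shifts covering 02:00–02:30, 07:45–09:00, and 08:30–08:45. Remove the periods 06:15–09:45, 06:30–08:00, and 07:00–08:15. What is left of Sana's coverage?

A, merged: 02:00–02:30, 07:45–09:00.
B, merged: 06:15–09:45.
02:00–02:30: nothing removed.
07:45–09:00: entirely removed.

02:00–02:30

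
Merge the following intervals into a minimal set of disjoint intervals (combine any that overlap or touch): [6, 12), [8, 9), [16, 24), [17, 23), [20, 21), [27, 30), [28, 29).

[8, 9) overlaps/touches [6, 12) → extend to [6, 12).
[16, 24) is disjoint → start new block.
[17, 23) overlaps/touches [16, 24) → extend to [16, 24).
[20, 21) overlaps/touches [16, 24) → extend to [16, 24).
[27, 30) is disjoint → start new block.
[28, 29) overlaps/touches [27, 30) → extend to [27, 30).

[6, 12) ∪ [16, 24) ∪ [27, 30)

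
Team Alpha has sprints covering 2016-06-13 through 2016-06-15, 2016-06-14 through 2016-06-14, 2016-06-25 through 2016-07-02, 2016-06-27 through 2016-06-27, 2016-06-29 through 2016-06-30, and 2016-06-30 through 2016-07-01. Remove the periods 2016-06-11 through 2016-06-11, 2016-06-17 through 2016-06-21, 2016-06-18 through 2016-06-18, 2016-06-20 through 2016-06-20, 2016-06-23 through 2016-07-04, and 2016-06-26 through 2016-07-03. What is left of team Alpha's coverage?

2016-06-13 through 2016-06-15

A, merged: 2016-06-13 through 2016-06-15, 2016-06-25 through 2016-07-02.
B, merged: 2016-06-11 through 2016-06-11, 2016-06-17 through 2016-06-21, 2016-06-23 through 2016-07-04.
2016-06-13 through 2016-06-15 is untouched.
2016-06-25 through 2016-07-02 lies entirely inside B → drops out.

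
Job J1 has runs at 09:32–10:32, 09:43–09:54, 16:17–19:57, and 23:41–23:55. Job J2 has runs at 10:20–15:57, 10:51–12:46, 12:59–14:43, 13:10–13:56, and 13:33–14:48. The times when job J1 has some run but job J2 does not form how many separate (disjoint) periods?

3

Merge the first list: 09:32-10:32, 16:17-19:57, 23:41-23:55.
Merge the second list: 10:20-15:57.
A \ B = 09:32-10:20, 16:17-19:57, 23:41-23:55.
That is 3 disjoint pieces.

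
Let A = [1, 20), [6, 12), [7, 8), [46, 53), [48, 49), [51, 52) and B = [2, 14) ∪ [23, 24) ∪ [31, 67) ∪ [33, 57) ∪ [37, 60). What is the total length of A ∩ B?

Merge the first list: [1, 20), [46, 53).
Merge the second list: [2, 14), [23, 24), [31, 67).
A ∩ B = [2, 14), [46, 53).
Total: 12 + 7 = 19.

19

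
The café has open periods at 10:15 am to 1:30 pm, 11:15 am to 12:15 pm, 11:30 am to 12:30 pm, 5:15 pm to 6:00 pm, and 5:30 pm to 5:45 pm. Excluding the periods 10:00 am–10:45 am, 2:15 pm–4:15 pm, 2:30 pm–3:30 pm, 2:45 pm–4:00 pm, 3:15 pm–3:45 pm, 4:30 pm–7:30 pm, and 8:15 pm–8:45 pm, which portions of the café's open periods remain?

First set merges to 10:15 am–1:30 pm, 5:15 pm–6:00 pm.
Second set merges to 10:00 am–10:45 am, 2:15 pm–4:15 pm, 4:30 pm–7:30 pm, 8:15 pm–8:45 pm.
10:15 am–1:30 pm minus B → 10:45 am–1:30 pm.
5:15 pm–6:00 pm: fully covered by B → removed.

10:45 am–1:30 pm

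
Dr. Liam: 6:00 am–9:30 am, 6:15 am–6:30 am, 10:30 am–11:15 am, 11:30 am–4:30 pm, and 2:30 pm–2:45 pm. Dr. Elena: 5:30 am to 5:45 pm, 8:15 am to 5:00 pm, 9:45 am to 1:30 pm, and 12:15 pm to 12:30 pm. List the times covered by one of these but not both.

First set merges to 6:00 am–9:30 am, 10:30 am–11:15 am, 11:30 am–4:30 pm.
Second set merges to 5:30 am–5:45 pm.
A \ B = none.
B \ A = 5:30 am–6:00 am, 9:30 am–10:30 am, 11:15 am–11:30 am, 4:30 pm–5:45 pm.
Union of the two gives the symmetric difference.

5:30 am–6:00 am, 9:30 am–10:30 am, 11:15 am–11:30 am, 4:30 pm–5:45 pm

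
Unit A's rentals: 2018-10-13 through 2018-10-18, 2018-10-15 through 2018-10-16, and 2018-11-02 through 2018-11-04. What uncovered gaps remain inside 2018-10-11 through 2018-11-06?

The merged coverage is 2018-10-13 through 2018-10-18, 2018-11-02 through 2018-11-04.
Gaps within 2018-10-11 through 2018-11-06: 2018-10-11 through 2018-10-12, 2018-10-19 through 2018-11-01, 2018-11-05 through 2018-11-06.

2018-10-11 through 2018-10-12, 2018-10-19 through 2018-11-01, 2018-11-05 through 2018-11-06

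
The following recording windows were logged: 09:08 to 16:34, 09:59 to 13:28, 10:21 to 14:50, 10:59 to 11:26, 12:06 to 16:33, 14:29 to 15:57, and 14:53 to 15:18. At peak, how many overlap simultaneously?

Walk the sorted start/end points keeping a running depth.
The depth first hits 4 at 10:59.

4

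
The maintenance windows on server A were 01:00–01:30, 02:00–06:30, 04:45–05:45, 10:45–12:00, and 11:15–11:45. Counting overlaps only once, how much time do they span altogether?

Merged: 01:00-01:30, 02:00-06:30, 10:45-12:00.
Lengths: 30 min + 4 h 30 min + 1 h 15 min = 6 h 15 min.

6 h 15 min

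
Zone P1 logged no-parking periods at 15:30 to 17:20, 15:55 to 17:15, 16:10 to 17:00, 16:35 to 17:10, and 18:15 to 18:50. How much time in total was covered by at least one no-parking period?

2 h 25 min

Merged: 15:30–17:20, 18:15–18:50.
Lengths: 1 h 50 min + 35 min = 2 h 25 min.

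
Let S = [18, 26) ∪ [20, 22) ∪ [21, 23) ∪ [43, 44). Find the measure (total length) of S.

9

Merged: [18, 26), [43, 44).
Lengths: 8 + 1 = 9.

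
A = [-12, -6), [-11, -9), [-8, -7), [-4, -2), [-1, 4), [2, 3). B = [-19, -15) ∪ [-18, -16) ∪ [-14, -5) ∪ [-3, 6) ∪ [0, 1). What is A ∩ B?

[-12, -6) ∪ [-3, -2) ∪ [-1, 4)

Merge the first list: [-12, -6), [-4, -2), [-1, 4).
Merge the second list: [-19, -15), [-14, -5), [-3, 6).
[-12, -6) overlaps B on [-12, -6).
[-4, -2) overlaps B on [-3, -2).
[-1, 4) overlaps B on [-1, 4).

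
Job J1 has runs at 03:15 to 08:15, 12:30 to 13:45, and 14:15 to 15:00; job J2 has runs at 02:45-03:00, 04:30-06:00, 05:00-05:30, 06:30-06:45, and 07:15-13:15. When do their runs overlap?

04:30–06:00, 06:30–06:45, 07:15–08:15, 12:30–13:15

Merge the second list: 02:45–03:00, 04:30–06:00, 06:30–06:45, 07:15–13:15.
03:15–08:15 overlaps B on 04:30–06:00, 06:30–06:45, 07:15–08:15.
12:30–13:45 overlaps B on 12:30–13:15.
14:15–15:00 falls entirely outside B.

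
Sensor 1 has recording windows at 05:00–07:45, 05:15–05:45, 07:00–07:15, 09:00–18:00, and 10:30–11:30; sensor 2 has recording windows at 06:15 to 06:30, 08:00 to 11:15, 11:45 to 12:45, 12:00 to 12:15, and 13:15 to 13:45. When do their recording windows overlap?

06:15-06:30, 09:00-11:15, 11:45-12:45, 13:15-13:45

First set merges to 05:00-07:45, 09:00-18:00.
Second set merges to 06:15-06:30, 08:00-11:15, 11:45-12:45, 13:15-13:45.
05:00-07:45 ∩ B → 06:15-06:30.
09:00-18:00 ∩ B → 09:00-11:15, 11:45-12:45, 13:15-13:45.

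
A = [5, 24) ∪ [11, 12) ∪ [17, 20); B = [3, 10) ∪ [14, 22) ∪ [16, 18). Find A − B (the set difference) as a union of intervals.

[10, 14) ∪ [22, 24)

Merge the first list: [5, 24).
Merge the second list: [3, 10), [14, 22).
[5, 24) minus B → [10, 14), [22, 24).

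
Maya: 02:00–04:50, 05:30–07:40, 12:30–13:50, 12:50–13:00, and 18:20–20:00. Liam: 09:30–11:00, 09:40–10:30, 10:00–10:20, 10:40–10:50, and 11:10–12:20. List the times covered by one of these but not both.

A, merged: 02:00-04:50, 05:30-07:40, 12:30-13:50, 18:20-20:00.
B, merged: 09:30-11:00, 11:10-12:20.
A but not B: 02:00-04:50, 05:30-07:40, 12:30-13:50, 18:20-20:00.
B but not A: 09:30-11:00, 11:10-12:20.
Combining gives A △ B.

02:00-04:50, 05:30-07:40, 09:30-11:00, 11:10-12:20, 12:30-13:50, 18:20-20:00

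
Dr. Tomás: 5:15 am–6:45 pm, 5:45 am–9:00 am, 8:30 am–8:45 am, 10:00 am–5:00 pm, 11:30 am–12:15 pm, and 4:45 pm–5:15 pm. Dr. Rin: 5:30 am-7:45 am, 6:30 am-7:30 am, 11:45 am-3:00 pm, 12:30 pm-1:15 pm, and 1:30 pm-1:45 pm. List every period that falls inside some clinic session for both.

5:30 am-7:45 am, 11:45 am-3:00 pm

Merge the first list: 5:15 am-6:45 pm.
Merge the second list: 5:30 am-7:45 am, 11:45 am-3:00 pm.
5:15 am-6:45 pm meets the second set on 5:30 am-7:45 am, 11:45 am-3:00 pm.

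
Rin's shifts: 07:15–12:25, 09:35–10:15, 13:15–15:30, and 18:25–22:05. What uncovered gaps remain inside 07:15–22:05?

The merged coverage is 07:15-12:25, 13:15-15:30, 18:25-22:05.
Uncovered inside 07:15-22:05: 12:25-13:15, 15:30-18:25.

12:25-13:15, 15:30-18:25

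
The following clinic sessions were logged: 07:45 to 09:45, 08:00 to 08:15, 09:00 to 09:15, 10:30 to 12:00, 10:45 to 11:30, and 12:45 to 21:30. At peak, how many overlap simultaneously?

2

Sweep endpoints in order; track running count of active intervals.
Peak of 2 reached at 08:00.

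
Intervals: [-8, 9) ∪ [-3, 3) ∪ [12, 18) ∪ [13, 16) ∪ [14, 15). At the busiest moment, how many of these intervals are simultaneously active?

Walk the sorted start/end points keeping a running depth.
The depth first hits 3 at 14.

3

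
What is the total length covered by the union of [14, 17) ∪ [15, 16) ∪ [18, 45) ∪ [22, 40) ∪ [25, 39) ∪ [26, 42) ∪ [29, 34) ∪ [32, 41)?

30

Merged: [14, 17), [18, 45).
Lengths: 3 + 27 = 30.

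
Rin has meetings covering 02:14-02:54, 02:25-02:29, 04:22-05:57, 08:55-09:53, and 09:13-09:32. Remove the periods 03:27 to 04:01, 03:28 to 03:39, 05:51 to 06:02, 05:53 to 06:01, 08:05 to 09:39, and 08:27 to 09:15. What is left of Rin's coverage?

02:14–02:54, 04:22–05:51, 09:39–09:53

First set merges to 02:14–02:54, 04:22–05:57, 08:55–09:53.
Second set merges to 03:27–04:01, 05:51–06:02, 08:05–09:39.
02:14–02:54: no B overlap → unchanged.
04:22–05:57 minus B → 04:22–05:51.
08:55–09:53 minus B → 09:39–09:53.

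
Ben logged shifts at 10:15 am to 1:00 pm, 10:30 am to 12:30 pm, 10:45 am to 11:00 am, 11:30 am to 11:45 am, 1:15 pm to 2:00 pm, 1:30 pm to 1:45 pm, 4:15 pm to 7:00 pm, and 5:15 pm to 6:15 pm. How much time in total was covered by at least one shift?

Merged: 10:15 am-1:00 pm, 1:15 pm-2:00 pm, 4:15 pm-7:00 pm.
Lengths: 2 h 45 min + 45 min + 2 h 45 min = 6 h 15 min.

6 h 15 min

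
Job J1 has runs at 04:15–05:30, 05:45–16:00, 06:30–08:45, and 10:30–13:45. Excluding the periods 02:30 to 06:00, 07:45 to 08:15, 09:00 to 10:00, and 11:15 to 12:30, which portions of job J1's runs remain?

06:00–07:45, 08:15–09:00, 10:00–11:15, 12:30–16:00

First set merges to 04:15–05:30, 05:45–16:00.
04:15–05:30: fully covered by B → removed.
05:45–16:00 minus B → 06:00–07:45, 08:15–09:00, 10:00–11:15, 12:30–16:00.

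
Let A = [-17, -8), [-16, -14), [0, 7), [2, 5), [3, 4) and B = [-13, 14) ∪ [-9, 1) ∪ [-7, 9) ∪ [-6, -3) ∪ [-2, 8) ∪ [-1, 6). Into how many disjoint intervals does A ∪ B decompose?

1

Merge the first list: [-17, -8), [0, 7).
Merge the second list: [-13, 14).
A ∪ B = [-17, 14).
That is 1 disjoint piece.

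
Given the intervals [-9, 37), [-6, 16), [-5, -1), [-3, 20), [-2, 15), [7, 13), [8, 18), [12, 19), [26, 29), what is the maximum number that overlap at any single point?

Walk the sorted start/end points keeping a running depth.
The depth first hits 7 at 12.

7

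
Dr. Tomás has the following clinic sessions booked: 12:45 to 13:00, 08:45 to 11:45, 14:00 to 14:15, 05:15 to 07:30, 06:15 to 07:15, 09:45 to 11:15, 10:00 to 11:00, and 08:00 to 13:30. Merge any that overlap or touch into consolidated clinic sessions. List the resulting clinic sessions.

05:15-07:30, 08:00-13:30, 14:00-14:15

Sort by start: 05:15-07:30, 06:15-07:15, 08:00-13:30, 08:45-11:45, 09:45-11:15, 10:00-11:00, 12:45-13:00, 14:00-14:15.
06:15-07:15 overlaps/touches 05:15-07:30 → extend to 05:15-07:30.
08:00-13:30 is disjoint → start new block.
08:45-11:45 overlaps/touches 08:00-13:30 → extend to 08:00-13:30.
09:45-11:15 overlaps/touches 08:00-13:30 → extend to 08:00-13:30.
10:00-11:00 overlaps/touches 08:00-13:30 → extend to 08:00-13:30.
12:45-13:00 overlaps/touches 08:00-13:30 → extend to 08:00-13:30.
14:00-14:15 is disjoint → start new block.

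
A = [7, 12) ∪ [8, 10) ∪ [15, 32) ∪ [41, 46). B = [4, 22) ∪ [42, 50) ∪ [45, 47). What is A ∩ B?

[7, 12) ∪ [15, 22) ∪ [42, 46)

Merge the first list: [7, 12), [15, 32), [41, 46).
Merge the second list: [4, 22), [42, 50).
[7, 12) meets the second set on [7, 12).
[15, 32) meets the second set on [15, 22).
[41, 46) meets the second set on [42, 46).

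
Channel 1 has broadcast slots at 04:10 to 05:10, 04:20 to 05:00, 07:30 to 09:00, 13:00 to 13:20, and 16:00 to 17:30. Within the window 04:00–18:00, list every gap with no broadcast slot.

04:00-04:10, 05:10-07:30, 09:00-13:00, 13:20-16:00, 17:30-18:00

After merging, the occupied span is 04:10-05:10, 07:30-09:00, 13:00-13:20, 16:00-17:30.
Gaps within 04:00-18:00: 04:00-04:10, 05:10-07:30, 09:00-13:00, 13:20-16:00, 17:30-18:00.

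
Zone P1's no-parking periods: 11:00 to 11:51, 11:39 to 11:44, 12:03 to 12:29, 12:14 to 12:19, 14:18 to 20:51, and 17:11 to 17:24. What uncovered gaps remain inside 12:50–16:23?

12:50–14:18

After merging, the occupied span is 11:00–11:51, 12:03–12:29, 14:18–20:51.
Complement within 12:50–16:23: 12:50–14:18.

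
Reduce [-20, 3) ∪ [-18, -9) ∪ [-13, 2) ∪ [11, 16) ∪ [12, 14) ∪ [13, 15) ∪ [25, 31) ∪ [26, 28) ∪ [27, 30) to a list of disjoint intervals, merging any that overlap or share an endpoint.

[-18, -9) overlaps/touches [-20, 3) → extend to [-20, 3).
[-13, 2) overlaps/touches [-20, 3) → extend to [-20, 3).
[11, 16) is disjoint → start new block.
[12, 14) overlaps/touches [11, 16) → extend to [11, 16).
[13, 15) overlaps/touches [11, 16) → extend to [11, 16).
[25, 31) is disjoint → start new block.
[26, 28) overlaps/touches [25, 31) → extend to [25, 31).
[27, 30) overlaps/touches [25, 31) → extend to [25, 31).

[-20, 3) ∪ [11, 16) ∪ [25, 31)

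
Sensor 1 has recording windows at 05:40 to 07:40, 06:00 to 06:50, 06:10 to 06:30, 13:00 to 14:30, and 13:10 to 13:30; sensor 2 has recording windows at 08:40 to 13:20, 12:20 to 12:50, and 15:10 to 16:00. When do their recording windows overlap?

Merge the first list: 05:40–07:40, 13:00–14:30.
Merge the second list: 08:40–13:20, 15:10–16:00.
05:40–07:40: no overlap with the second set.
13:00–14:30 meets the second set on 13:00–13:20.

13:00–13:20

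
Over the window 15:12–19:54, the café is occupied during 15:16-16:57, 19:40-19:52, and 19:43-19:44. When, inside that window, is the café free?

The merged coverage is 15:16–16:57, 19:40–19:52.
Gaps within 15:12–19:54: 15:12–15:16, 16:57–19:40, 19:52–19:54.

15:12–15:16, 16:57–19:40, 19:52–19:54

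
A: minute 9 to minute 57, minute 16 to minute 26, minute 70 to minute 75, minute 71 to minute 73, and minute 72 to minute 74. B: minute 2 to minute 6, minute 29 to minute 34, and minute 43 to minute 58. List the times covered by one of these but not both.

First set merges to minute 9 to minute 57, minute 70 to minute 75.
A but not B: minute 9 to minute 29, minute 34 to minute 43, minute 70 to minute 75.
B but not A: minute 2 to minute 6, minute 57 to minute 58.
Combining gives A △ B.

minute 2 to minute 6, minute 9 to minute 29, minute 34 to minute 43, minute 57 to minute 58, minute 70 to minute 75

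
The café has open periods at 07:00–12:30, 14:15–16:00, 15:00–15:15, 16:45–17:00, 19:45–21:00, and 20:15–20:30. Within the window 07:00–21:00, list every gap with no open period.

12:30-14:15, 16:00-16:45, 17:00-19:45

The merged coverage is 07:00-12:30, 14:15-16:00, 16:45-17:00, 19:45-21:00.
Uncovered inside 07:00-21:00: 12:30-14:15, 16:00-16:45, 17:00-19:45.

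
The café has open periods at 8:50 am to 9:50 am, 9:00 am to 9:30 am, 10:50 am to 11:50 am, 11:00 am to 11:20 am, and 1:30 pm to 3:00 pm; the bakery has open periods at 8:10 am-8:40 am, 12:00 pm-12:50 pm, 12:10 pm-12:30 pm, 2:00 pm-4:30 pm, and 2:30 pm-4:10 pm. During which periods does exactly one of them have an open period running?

8:10 am-8:40 am, 8:50 am-9:50 am, 10:50 am-11:50 am, 12:00 pm-12:50 pm, 1:30 pm-2:00 pm, 3:00 pm-4:30 pm

Merge the first list: 8:50 am-9:50 am, 10:50 am-11:50 am, 1:30 pm-3:00 pm.
Merge the second list: 8:10 am-8:40 am, 12:00 pm-12:50 pm, 2:00 pm-4:30 pm.
Only in the first: 8:50 am-9:50 am, 10:50 am-11:50 am, 1:30 pm-2:00 pm.
Only in the second: 8:10 am-8:40 am, 12:00 pm-12:50 pm, 3:00 pm-4:30 pm.
Together these are the periods covered by exactly one.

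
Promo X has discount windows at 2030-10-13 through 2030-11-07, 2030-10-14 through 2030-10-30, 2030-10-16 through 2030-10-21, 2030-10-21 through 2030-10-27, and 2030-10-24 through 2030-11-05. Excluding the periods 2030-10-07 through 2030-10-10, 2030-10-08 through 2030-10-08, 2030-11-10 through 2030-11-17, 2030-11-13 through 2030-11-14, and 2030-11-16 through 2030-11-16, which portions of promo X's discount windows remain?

A, merged: 2030-10-13 through 2030-11-07.
B, merged: 2030-10-07 through 2030-10-10, 2030-11-10 through 2030-11-17.
2030-10-13 through 2030-11-07 is untouched.

2030-10-13 through 2030-11-07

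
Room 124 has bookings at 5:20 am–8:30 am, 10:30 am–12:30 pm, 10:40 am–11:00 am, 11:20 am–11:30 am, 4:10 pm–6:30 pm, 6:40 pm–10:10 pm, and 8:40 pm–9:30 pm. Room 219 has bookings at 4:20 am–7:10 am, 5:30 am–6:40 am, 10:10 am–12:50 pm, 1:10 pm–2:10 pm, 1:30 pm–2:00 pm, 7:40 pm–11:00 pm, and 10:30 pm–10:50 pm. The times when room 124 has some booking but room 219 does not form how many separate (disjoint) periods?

Merge the first list: 5:20 am-8:30 am, 10:30 am-12:30 pm, 4:10 pm-6:30 pm, 6:40 pm-10:10 pm.
Merge the second list: 4:20 am-7:10 am, 10:10 am-12:50 pm, 1:10 pm-2:10 pm, 7:40 pm-11:00 pm.
A \ B = 7:10 am-8:30 am, 4:10 pm-6:30 pm, 6:40 pm-7:40 pm.
That is 3 disjoint pieces.

3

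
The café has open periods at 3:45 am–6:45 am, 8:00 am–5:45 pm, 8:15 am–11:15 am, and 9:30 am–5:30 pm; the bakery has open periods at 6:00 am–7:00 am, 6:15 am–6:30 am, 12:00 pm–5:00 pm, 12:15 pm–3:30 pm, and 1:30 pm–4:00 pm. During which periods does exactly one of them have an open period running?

3:45 am-6:00 am, 6:45 am-7:00 am, 8:00 am-12:00 pm, 5:00 pm-5:45 pm

Merge the first list: 3:45 am-6:45 am, 8:00 am-5:45 pm.
Merge the second list: 6:00 am-7:00 am, 12:00 pm-5:00 pm.
A \ B = 3:45 am-6:00 am, 8:00 am-12:00 pm, 5:00 pm-5:45 pm.
B \ A = 6:45 am-7:00 am.
Union of the two gives the symmetric difference.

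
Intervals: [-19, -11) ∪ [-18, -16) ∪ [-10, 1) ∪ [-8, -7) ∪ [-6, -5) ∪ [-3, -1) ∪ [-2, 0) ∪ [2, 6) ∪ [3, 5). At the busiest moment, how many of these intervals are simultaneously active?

3

Walk the sorted start/end points keeping a running depth.
The depth first hits 3 at -2.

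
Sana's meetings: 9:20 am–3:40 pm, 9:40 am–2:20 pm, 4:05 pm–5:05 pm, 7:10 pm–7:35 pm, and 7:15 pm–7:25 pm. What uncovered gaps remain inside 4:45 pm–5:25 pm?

5:05 pm–5:25 pm

After merging, the occupied span is 9:20 am–3:40 pm, 4:05 pm–5:05 pm, 7:10 pm–7:35 pm.
Uncovered inside 4:45 pm–5:25 pm: 5:05 pm–5:25 pm.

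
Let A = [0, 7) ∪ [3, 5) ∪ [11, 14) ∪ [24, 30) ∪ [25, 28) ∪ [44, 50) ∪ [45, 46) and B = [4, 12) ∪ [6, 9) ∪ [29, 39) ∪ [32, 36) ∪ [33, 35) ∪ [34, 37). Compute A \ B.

Merge the first list: [0, 7), [11, 14), [24, 30), [44, 50).
Merge the second list: [4, 12), [29, 39).
[0, 7) with B removed leaves [0, 4).
[11, 14) with B removed leaves [12, 14).
[24, 30) with B removed leaves [24, 29).
[44, 50) is untouched.

[0, 4) ∪ [12, 14) ∪ [24, 29) ∪ [44, 50)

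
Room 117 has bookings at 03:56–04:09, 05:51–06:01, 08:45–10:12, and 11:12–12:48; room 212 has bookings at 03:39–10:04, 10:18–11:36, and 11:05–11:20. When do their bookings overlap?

Second set merges to 03:39–10:04, 10:18–11:36.
03:56–04:09 overlaps B on 03:56–04:09.
05:51–06:01 overlaps B on 05:51–06:01.
08:45–10:12 overlaps B on 08:45–10:04.
11:12–12:48 overlaps B on 11:12–11:36.

03:56–04:09, 05:51–06:01, 08:45–10:04, 11:12–11:36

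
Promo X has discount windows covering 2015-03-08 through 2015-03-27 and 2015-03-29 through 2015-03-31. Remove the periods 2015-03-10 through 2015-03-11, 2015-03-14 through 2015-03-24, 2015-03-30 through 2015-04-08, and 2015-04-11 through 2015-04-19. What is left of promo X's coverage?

2015-03-08 through 2015-03-27 with B removed leaves 2015-03-08 through 2015-03-09, 2015-03-12 through 2015-03-13, 2015-03-25 through 2015-03-27.
2015-03-29 through 2015-03-31 with B removed leaves 2015-03-29 through 2015-03-29.

2015-03-08 through 2015-03-09, 2015-03-12 through 2015-03-13, 2015-03-25 through 2015-03-27, 2015-03-29 through 2015-03-29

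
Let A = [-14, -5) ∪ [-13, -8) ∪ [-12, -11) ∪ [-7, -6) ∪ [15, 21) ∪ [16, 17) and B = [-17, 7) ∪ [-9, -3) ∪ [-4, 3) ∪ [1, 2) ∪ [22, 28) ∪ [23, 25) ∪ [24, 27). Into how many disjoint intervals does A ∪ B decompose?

First set merges to [-14, -5), [15, 21).
Second set merges to [-17, 7), [22, 28).
A ∪ B = [-17, 7), [15, 21), [22, 28).
That is 3 disjoint pieces.

3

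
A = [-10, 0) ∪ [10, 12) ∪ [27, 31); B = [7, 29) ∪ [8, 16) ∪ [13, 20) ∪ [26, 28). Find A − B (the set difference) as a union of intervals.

Merge the second list: [7, 29).
[-10, 0): nothing removed.
[10, 12): entirely removed.
[27, 31) \ B = [29, 31).

[-10, 0) ∪ [29, 31)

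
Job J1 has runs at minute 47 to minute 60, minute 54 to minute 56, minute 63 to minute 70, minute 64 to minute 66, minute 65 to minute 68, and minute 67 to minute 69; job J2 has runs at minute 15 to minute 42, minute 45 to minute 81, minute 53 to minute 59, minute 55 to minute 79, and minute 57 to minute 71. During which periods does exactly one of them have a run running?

A, merged: minute 47 to minute 60, minute 63 to minute 70.
B, merged: minute 15 to minute 42, minute 45 to minute 81.
A \ B = none.
B \ A = minute 15 to minute 42, minute 45 to minute 47, minute 60 to minute 63, minute 70 to minute 81.
Union of the two gives the symmetric difference.

minute 15 to minute 42, minute 45 to minute 47, minute 60 to minute 63, minute 70 to minute 81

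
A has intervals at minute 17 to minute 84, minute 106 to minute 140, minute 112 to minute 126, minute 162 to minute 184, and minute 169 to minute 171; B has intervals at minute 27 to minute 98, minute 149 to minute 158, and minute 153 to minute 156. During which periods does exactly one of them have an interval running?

minute 17 to minute 27, minute 84 to minute 98, minute 106 to minute 140, minute 149 to minute 158, minute 162 to minute 184

A, merged: minute 17 to minute 84, minute 106 to minute 140, minute 162 to minute 184.
B, merged: minute 27 to minute 98, minute 149 to minute 158.
A but not B: minute 17 to minute 27, minute 106 to minute 140, minute 162 to minute 184.
B but not A: minute 84 to minute 98, minute 149 to minute 158.
Combining gives A △ B.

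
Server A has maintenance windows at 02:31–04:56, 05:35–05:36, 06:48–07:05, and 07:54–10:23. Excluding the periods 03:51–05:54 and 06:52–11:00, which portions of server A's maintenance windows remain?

02:31–03:51, 06:48–06:52

02:31–04:56 minus B → 02:31–03:51.
05:35–05:36: fully covered by B → removed.
06:48–07:05 minus B → 06:48–06:52.
07:54–10:23: fully covered by B → removed.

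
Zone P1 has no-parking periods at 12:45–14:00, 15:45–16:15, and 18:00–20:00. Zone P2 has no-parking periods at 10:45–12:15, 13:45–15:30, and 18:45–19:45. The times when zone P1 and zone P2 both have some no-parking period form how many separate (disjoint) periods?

2

A ∩ B = 13:45-14:00, 18:45-19:45.
That is 2 disjoint pieces.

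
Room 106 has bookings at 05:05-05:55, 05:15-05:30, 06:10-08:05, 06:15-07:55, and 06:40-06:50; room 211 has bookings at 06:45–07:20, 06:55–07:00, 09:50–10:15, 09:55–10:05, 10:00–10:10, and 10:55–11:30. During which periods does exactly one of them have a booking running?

05:05–05:55, 06:10–06:45, 07:20–08:05, 09:50–10:15, 10:55–11:30

Merge the first list: 05:05–05:55, 06:10–08:05.
Merge the second list: 06:45–07:20, 09:50–10:15, 10:55–11:30.
A but not B: 05:05–05:55, 06:10–06:45, 07:20–08:05.
B but not A: 09:50–10:15, 10:55–11:30.
Combining gives A △ B.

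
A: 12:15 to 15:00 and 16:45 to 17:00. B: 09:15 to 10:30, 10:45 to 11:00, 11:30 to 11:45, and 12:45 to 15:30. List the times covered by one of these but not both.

A \ B = 12:15–12:45, 16:45–17:00.
B \ A = 09:15–10:30, 10:45–11:00, 11:30–11:45, 15:00–15:30.
Union of the two gives the symmetric difference.

09:15–10:30, 10:45–11:00, 11:30–11:45, 12:15–12:45, 15:00–15:30, 16:45–17:00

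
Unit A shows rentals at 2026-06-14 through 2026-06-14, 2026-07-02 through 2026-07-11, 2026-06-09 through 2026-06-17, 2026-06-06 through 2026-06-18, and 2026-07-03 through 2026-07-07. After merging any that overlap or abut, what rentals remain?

Sort by start: 2026-06-06 through 2026-06-18, 2026-06-09 through 2026-06-17, 2026-06-14 through 2026-06-14, 2026-07-02 through 2026-07-11, 2026-07-03 through 2026-07-07.
2026-06-09 through 2026-06-17 overlaps/touches 2026-06-06 through 2026-06-18 → extend to 2026-06-06 through 2026-06-18.
2026-06-14 through 2026-06-14 overlaps/touches 2026-06-06 through 2026-06-18 → extend to 2026-06-06 through 2026-06-18.
2026-07-02 through 2026-07-11 is disjoint → start new block.
2026-07-03 through 2026-07-07 overlaps/touches 2026-07-02 through 2026-07-11 → extend to 2026-07-02 through 2026-07-11.

2026-06-06 through 2026-06-18, 2026-07-02 through 2026-07-11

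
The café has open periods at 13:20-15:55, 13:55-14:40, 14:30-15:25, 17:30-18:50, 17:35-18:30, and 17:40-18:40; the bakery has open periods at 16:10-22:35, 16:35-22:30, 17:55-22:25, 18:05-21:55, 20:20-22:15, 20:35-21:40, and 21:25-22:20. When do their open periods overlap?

17:30–18:50

First set merges to 13:20–15:55, 17:30–18:50.
Second set merges to 16:10–22:35.
13:20–15:55: no overlap with the second set.
17:30–18:50 meets the second set on 17:30–18:50.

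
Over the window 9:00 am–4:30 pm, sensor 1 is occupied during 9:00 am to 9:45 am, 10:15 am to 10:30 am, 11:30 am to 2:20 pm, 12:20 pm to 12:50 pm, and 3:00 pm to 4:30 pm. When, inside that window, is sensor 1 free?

9:45 am–10:15 am, 10:30 am–11:30 am, 2:20 pm–3:00 pm

After merging, the occupied span is 9:00 am–9:45 am, 10:15 am–10:30 am, 11:30 am–2:20 pm, 3:00 pm–4:30 pm.
Gaps within 9:00 am–4:30 pm: 9:45 am–10:15 am, 10:30 am–11:30 am, 2:20 pm–3:00 pm.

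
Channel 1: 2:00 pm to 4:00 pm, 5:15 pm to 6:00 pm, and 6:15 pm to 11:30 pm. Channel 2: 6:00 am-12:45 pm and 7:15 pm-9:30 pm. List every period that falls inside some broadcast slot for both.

2:00 pm–4:00 pm: no overlap with the second set.
5:15 pm–6:00 pm: no overlap with the second set.
6:15 pm–11:30 pm meets the second set on 7:15 pm–9:30 pm.

7:15 pm–9:30 pm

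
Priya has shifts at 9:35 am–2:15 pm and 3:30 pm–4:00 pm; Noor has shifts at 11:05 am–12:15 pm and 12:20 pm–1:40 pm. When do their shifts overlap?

9:35 am-2:15 pm meets the second set on 11:05 am-12:15 pm, 12:20 pm-1:40 pm.
3:30 pm-4:00 pm: no overlap with the second set.

11:05 am-12:15 pm, 12:20 pm-1:40 pm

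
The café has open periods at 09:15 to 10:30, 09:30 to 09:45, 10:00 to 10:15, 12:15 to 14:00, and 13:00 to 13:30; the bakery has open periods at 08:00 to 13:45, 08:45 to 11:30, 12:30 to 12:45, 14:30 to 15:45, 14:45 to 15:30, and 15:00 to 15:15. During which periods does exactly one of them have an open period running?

08:00–09:15, 10:30–12:15, 13:45–14:00, 14:30–15:45

First set merges to 09:15–10:30, 12:15–14:00.
Second set merges to 08:00–13:45, 14:30–15:45.
A but not B: 13:45–14:00.
B but not A: 08:00–09:15, 10:30–12:15, 14:30–15:45.
Combining gives A △ B.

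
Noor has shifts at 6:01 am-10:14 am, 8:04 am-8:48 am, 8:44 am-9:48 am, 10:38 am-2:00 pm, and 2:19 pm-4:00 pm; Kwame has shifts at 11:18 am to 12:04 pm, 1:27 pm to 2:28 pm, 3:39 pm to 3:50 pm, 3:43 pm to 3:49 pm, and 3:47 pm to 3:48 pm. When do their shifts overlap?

A, merged: 6:01 am–10:14 am, 10:38 am–2:00 pm, 2:19 pm–4:00 pm.
B, merged: 11:18 am–12:04 pm, 1:27 pm–2:28 pm, 3:39 pm–3:50 pm.
6:01 am–10:14 am falls entirely outside B.
10:38 am–2:00 pm overlaps B on 11:18 am–12:04 pm, 1:27 pm–2:00 pm.
2:19 pm–4:00 pm overlaps B on 2:19 pm–2:28 pm, 3:39 pm–3:50 pm.

11:18 am–12:04 pm, 1:27 pm–2:00 pm, 2:19 pm–2:28 pm, 3:39 pm–3:50 pm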